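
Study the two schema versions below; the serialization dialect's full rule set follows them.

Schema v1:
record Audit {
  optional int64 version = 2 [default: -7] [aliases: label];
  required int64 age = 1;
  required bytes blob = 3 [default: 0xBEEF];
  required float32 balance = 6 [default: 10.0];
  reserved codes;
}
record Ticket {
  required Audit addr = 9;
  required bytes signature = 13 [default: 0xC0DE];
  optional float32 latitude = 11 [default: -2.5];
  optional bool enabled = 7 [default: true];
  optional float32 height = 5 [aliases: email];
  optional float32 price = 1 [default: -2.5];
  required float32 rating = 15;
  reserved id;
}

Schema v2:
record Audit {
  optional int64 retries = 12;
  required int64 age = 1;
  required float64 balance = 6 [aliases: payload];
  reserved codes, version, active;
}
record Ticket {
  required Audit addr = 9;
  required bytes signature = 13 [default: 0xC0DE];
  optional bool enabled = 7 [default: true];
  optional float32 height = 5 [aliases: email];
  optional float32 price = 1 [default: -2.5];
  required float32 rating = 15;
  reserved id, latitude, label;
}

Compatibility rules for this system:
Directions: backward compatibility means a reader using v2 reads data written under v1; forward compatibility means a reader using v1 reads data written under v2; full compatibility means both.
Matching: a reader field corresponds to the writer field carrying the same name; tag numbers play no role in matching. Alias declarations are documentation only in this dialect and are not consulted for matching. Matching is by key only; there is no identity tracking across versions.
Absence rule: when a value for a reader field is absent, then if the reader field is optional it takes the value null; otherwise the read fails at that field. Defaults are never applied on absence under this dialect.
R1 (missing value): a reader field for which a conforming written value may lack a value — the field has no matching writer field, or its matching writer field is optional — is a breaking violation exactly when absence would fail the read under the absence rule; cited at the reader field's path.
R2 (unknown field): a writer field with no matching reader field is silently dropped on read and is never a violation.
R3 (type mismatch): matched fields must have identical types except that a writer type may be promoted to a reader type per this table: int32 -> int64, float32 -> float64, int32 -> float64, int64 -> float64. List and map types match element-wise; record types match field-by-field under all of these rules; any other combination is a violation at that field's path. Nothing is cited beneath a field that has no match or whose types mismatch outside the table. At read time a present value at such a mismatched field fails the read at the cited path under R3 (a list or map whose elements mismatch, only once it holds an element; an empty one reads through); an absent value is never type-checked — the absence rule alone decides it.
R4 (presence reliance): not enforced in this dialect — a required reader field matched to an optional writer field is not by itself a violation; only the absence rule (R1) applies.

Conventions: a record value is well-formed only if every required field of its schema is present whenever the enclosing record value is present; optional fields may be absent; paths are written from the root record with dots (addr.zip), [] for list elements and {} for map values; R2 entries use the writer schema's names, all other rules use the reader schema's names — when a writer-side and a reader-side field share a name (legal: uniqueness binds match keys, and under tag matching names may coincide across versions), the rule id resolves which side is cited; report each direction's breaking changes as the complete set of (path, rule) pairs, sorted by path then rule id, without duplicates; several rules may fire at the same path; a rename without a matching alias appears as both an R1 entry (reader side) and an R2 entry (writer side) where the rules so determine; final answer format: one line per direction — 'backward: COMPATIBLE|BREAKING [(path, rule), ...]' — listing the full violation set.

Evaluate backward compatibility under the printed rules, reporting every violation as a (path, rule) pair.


backward: COMPATIBLE []

in Ticket below, arrows point writer -> reader
backward on Ticket — v2 reading data written by v1:
  Audit -> Audit, writer required: addr aligns to addr
  bytes -> bytes, writer required: signature aligns to signature
  bool -> bool, writer optional: enabled aligns to enabled
  float32 -> float32, writer optional: height aligns to height
  float32 -> float32, writer optional: price aligns to price
  float32 -> float32, writer required: rating aligns to rating
  writer field latitude has no reader counterpart
  addr.retries has no writer counterpart
  int64 -> int64, writer required: addr.age aligns to addr.age
  float32 -> float64, writer required: addr.balance aligns to addr.balance
  writer field addr.version has no reader counterpart
  writer field addr.blob has no reader counterpart
  => no violations; backward on Ticket: COMPATIBLE
ruling out the remaining Ticket differences:
  removed field latitude from record Ticket (its key "latitude" joins the reserved list) -> inert for the asked Ticket verdict: nothing fires
  added field retries to record Audit: optional int64, tag 12 (in v2 it sits immediately before age) -> inert for the asked Ticket verdict: nothing fires
  removed field version from record Audit (its key "version" joins the reserved list) -> inert for the asked Ticket verdict: nothing fires
  field balance in record Audit: type float32 changed to float64 (its default is dropped) -> fires only in the forward direction of Ticket, which is not asked here
  removed field blob from record Audit -> fires only in the forward direction of Ticket, which is not asked here


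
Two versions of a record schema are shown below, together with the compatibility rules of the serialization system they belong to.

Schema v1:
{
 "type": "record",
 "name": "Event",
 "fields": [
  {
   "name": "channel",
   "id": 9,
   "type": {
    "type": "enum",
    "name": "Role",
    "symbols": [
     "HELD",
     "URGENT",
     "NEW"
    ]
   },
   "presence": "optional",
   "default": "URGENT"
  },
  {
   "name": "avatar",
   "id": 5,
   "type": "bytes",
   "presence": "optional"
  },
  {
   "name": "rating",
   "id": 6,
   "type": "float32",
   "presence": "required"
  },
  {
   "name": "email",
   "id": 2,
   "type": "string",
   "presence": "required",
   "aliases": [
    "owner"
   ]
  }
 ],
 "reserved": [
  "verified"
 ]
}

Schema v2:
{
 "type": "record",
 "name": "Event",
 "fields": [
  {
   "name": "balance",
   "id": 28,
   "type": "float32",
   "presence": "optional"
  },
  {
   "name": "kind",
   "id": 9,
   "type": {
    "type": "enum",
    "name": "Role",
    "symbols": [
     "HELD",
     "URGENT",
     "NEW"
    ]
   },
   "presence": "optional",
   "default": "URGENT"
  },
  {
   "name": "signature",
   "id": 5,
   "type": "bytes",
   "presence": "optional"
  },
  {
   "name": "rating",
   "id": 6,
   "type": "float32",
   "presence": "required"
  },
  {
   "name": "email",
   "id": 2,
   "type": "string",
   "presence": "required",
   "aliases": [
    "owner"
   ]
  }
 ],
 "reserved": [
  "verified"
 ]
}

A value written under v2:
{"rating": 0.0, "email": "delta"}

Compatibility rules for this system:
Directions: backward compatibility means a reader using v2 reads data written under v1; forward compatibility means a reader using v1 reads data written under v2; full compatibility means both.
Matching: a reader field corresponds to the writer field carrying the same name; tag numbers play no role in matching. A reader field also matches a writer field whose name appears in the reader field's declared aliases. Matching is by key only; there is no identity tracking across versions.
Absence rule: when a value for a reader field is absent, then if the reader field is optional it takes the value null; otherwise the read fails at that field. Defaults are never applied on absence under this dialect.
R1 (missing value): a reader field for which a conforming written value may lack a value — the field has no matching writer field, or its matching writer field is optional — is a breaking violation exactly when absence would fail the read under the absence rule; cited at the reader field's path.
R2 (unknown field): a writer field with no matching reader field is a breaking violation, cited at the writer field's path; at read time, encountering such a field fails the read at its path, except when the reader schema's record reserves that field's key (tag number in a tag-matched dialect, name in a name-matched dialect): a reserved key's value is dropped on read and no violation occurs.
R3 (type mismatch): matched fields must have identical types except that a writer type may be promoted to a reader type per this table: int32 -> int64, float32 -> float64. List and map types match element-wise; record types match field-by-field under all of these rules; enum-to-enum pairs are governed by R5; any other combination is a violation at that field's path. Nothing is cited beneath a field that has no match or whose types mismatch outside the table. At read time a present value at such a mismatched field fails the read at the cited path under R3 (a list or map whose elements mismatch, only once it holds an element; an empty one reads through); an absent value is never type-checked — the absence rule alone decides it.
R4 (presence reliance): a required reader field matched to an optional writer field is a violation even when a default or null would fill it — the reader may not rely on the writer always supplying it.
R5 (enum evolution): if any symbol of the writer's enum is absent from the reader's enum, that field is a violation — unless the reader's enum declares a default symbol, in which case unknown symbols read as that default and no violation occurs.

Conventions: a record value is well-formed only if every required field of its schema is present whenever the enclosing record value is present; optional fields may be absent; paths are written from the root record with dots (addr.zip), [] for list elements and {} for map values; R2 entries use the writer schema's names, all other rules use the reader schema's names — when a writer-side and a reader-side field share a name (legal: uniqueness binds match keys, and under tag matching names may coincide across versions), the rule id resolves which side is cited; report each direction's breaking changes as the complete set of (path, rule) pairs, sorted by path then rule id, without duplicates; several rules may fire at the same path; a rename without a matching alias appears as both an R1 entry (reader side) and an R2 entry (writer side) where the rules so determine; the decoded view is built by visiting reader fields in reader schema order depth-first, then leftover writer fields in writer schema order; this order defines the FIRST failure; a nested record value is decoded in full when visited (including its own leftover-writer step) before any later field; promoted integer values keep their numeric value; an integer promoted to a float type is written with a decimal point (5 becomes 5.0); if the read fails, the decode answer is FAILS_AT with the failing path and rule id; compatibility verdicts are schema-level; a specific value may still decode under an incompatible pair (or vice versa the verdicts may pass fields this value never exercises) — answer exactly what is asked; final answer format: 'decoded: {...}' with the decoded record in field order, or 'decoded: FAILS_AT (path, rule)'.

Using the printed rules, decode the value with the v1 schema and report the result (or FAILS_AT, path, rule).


arrows below run writer -> reader for Event
migrating the Event value to v1:
  channel := null (absent, optional -> null)
  avatar := null (absent, optional -> null)
  rating := 0.0
  email := "delta"
  => decoded: {"channel": null, "avatar": null, "rating": 0.0, "email": "delta"}
ruling out the remaining Event differences:
  renamed field channel to kind in record Event -> changes Event's schema-level verdicts only — the decode of this value is the same
  added field balance to record Event: optional float32, tag 28 (in v2 it sits immediately before kind) -> changes Event's schema-level verdicts only — the decode of this value is the same
  renamed field avatar to signature in record Event -> changes Event's schema-level verdicts only — the decode of this value is the same

decoded: {"channel": null, "avatar": null, "rating": 0.0, "email": "delta"}


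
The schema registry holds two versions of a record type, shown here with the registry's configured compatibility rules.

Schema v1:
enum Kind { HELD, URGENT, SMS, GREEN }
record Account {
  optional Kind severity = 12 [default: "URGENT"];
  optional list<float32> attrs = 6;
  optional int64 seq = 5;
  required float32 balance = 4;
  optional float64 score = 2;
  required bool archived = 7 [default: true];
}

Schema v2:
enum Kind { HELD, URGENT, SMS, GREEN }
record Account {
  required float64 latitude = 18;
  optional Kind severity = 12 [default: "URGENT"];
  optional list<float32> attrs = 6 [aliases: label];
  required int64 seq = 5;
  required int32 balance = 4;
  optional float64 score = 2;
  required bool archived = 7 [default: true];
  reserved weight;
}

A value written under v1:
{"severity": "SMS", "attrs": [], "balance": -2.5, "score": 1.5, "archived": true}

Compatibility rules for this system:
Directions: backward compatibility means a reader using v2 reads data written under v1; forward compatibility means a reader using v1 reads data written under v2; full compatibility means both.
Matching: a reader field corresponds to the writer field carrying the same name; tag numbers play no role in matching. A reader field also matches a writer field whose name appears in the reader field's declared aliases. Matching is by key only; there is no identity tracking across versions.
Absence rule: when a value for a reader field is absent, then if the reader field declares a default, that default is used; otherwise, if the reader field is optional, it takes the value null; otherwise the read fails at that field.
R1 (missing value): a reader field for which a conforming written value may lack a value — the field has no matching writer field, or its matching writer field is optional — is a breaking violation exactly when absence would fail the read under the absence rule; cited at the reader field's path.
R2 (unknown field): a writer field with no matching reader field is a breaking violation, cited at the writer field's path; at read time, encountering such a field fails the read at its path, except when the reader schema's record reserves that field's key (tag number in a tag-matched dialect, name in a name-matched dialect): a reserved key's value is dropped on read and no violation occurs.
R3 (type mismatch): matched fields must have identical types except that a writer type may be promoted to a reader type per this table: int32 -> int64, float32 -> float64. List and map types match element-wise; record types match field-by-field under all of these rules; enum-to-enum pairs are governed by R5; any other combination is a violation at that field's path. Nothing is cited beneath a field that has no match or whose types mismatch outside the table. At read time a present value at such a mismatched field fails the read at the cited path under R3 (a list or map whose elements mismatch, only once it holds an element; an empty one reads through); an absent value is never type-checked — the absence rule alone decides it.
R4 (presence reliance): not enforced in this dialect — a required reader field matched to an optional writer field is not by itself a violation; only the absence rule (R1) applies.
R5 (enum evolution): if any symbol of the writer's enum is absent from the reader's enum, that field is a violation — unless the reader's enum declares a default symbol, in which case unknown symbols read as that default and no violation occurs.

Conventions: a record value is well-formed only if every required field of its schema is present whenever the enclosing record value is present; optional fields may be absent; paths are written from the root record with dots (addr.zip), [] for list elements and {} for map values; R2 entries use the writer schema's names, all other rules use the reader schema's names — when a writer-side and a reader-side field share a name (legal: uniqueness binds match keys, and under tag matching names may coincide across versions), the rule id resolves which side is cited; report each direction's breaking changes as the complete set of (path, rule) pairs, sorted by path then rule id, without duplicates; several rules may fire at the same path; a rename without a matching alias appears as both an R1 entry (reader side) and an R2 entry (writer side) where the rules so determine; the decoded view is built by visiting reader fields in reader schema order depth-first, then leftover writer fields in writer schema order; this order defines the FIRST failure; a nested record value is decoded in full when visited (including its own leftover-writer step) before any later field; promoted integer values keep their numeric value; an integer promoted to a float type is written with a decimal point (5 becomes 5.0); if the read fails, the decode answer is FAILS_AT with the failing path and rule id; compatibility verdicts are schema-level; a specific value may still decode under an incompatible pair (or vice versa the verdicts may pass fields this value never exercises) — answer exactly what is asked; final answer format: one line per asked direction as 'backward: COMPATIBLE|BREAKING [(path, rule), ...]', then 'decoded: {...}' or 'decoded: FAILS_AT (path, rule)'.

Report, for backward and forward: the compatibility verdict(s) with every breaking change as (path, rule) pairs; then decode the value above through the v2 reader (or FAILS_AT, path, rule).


arrows below run writer -> reader for Account
backward for Account (reader v2, writer v1):
  latitude has no writer counterpart
  severity: paired with writer severity (Kind -> Kind; writer optional)
  attrs: paired with writer attrs (list<float32> -> list<float32>; writer optional)
  seq: paired with writer seq (int64 -> int64; writer optional)
  balance: paired with writer balance (float32 -> int32; writer required)
  score: paired with writer score (float64 -> float64; writer optional)
  archived: paired with writer archived (bool -> bool; writer required)
  R3 fires at balance
  R1 fires at latitude
  R1 fires at seq
  => backward verdict for Account: BREAKING, 3 violation(s)
forward for Account (reader v1, writer v2):
  severity: paired with writer severity (Kind -> Kind; writer optional)
  attrs: paired with writer attrs (list<float32> -> list<float32>; writer optional)
  seq: paired with writer seq (int64 -> int64; writer required)
  balance: paired with writer balance (int32 -> float32; writer required)
  score: paired with writer score (float64 -> float64; writer optional)
  archived: paired with writer archived (bool -> bool; writer required)
  latitude (writer side), unknown to reader
  R3 fires at balance
  R2 fires at latitude
  => forward verdict for Account: BREAKING, 2 violation(s)
migrating the Account value to v2:
  read fails at latitude under R1 (no fill)
  => FAILS_AT (latitude, R1)

backward: BREAKING [(balance, R3), (latitude, R1), (seq, R1)]; forward: BREAKING [(balance, R3), (latitude, R2)]; decoded: FAILS_AT (latitude, R1)


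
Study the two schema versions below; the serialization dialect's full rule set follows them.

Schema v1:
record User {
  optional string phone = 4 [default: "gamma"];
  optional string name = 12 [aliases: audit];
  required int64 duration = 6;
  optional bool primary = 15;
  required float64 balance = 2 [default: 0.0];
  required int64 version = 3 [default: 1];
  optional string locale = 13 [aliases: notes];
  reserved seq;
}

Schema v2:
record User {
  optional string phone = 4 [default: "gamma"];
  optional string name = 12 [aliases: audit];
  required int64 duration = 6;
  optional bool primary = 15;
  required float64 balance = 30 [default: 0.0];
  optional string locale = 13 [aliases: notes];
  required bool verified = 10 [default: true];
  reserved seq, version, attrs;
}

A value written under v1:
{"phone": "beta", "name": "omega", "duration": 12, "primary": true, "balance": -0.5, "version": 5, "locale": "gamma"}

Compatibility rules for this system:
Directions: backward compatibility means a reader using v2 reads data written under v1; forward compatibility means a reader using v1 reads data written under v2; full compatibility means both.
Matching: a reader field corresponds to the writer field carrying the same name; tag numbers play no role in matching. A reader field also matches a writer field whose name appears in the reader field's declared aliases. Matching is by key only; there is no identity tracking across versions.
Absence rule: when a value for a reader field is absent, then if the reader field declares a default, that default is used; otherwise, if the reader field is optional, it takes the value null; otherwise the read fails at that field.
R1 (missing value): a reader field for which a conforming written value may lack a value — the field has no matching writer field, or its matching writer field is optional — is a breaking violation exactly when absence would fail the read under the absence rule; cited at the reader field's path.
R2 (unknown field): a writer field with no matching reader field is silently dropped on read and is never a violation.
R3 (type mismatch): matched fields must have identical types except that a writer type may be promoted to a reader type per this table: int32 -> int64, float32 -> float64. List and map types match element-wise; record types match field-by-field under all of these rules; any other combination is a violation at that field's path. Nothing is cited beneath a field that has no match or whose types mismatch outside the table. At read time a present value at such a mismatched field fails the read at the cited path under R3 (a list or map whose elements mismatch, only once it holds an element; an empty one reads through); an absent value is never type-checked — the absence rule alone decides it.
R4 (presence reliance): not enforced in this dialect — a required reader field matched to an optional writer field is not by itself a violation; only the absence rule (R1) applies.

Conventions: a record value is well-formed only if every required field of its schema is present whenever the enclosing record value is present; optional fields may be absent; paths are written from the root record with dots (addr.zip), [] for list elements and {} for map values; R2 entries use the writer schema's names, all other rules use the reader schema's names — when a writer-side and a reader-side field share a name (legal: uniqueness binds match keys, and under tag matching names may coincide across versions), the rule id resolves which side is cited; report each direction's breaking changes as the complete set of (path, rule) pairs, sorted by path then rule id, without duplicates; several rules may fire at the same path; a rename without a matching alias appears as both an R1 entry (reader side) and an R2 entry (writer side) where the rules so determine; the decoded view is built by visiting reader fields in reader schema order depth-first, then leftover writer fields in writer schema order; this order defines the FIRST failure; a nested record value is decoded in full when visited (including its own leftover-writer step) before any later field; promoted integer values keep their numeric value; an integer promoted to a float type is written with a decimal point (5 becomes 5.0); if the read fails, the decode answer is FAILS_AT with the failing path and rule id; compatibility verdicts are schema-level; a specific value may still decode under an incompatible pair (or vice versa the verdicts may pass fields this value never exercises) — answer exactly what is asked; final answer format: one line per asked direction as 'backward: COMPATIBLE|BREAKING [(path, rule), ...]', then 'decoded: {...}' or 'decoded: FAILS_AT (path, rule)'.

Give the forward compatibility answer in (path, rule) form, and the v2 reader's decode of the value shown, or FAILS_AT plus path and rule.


arrows below run writer -> reader for User
forward for User (reader v1, writer v2):
  writer optional, string -> string: reader phone maps from writer phone
  writer optional, string -> string: reader name maps from writer name
  writer required, int64 -> int64: reader duration maps from writer duration
  writer optional, bool -> bool: reader primary maps from writer primary
  writer required, float64 -> float64: reader balance maps from writer balance
  version: no writer-side match
  writer optional, string -> string: reader locale maps from writer locale
  verified (writer side), unknown to reader
  nothing fires on User: forward is COMPATIBLE
migrating the User value to v2:
  phone := "beta"
  name := "omega"
  duration := 12
  primary := true
  balance := -0.5
  locale := "gamma"
  verified := true (absent -> default)
  writer version: unknown -> dropped
  => decoded: {"phone": "beta", "name": "omega", "duration": 12, "primary": true, "balance": -0.5, "locale": "gamma", "verified": true}
ruling out the remaining User differences:
  field balance in record User: tag 2 changed to 30 -> fires no rule on User, leaving the asked answer as it is

forward: COMPATIBLE []; decoded: {"phone": "beta", "name": "omega", "duration": 12, "primary": true, "balance": -0.5, "locale": "gamma", "verified": true}


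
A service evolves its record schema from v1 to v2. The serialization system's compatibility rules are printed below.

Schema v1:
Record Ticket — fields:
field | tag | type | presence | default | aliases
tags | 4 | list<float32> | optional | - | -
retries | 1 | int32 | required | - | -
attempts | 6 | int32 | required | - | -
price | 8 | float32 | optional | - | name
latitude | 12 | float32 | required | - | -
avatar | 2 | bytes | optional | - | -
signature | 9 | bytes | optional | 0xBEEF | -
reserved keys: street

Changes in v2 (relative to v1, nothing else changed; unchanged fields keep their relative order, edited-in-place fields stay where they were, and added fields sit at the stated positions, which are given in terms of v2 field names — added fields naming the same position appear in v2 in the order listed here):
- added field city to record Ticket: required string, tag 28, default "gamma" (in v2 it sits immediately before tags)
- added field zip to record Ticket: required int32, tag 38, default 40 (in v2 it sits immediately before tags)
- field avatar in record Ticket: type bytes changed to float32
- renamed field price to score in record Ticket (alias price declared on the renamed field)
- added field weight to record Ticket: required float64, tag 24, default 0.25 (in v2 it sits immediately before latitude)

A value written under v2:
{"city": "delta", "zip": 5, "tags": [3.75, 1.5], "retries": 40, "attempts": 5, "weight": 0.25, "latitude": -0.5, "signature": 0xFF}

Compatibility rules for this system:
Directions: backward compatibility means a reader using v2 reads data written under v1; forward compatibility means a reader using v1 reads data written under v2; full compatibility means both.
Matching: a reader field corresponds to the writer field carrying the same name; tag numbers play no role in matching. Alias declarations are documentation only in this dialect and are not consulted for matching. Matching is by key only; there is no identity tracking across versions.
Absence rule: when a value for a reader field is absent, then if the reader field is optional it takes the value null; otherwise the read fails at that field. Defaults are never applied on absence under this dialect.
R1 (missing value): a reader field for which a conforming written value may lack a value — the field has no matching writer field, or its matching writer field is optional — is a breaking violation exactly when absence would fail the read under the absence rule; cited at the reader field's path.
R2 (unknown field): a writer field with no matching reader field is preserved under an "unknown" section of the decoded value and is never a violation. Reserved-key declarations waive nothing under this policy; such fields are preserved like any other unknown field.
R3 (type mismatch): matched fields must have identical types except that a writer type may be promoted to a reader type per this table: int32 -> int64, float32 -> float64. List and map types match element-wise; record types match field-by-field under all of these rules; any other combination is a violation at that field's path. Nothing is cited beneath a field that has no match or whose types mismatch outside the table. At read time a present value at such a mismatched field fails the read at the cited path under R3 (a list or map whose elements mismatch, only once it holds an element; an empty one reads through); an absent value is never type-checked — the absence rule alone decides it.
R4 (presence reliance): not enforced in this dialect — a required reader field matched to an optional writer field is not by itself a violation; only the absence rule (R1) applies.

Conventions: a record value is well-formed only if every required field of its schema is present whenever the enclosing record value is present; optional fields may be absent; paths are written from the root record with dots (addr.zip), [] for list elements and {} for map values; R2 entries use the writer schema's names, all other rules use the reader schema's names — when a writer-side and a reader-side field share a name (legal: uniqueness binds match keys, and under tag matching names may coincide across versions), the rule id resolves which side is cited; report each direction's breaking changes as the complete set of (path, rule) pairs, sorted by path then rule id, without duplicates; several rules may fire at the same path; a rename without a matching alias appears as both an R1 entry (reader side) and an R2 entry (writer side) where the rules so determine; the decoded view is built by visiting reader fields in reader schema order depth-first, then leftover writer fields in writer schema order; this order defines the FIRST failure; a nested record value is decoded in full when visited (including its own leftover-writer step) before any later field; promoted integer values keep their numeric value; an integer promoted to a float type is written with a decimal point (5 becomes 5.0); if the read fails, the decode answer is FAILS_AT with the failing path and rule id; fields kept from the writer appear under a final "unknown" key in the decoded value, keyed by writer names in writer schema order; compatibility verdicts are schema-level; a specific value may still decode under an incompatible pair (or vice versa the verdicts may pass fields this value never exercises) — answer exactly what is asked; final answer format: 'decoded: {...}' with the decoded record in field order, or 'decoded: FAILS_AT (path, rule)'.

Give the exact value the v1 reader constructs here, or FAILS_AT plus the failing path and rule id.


decoded: {"tags": [3.75, 1.5], "retries": 40, "attempts": 5, "price": null, "latitude": -0.5, "avatar": null, "signature": 0xFF, "unknown": {"city": "delta", "zip": 5, "weight": 0.25}}

the writer's type comes first in each Ticket pair
decoding the Ticket value with the v1 reader:
  tags := [3.75, 1.5]
  retries := 40
  attempts := 5
  price := null (not supplied -> null)
  latitude := -0.5
  avatar := null (not supplied -> null)
  signature := 0xFF
  writer city: kept under "unknown"
  writer zip: kept under "unknown"
  writer weight: kept under "unknown"
  => decoded: {"tags": [3.75, 1.5], "retries": 40, "attempts": 5, "price": null, "latitude": -0.5, "avatar": null, "signature": 0xFF, "unknown": {"city": "delta", "zip": 5, "weight": 0.25}}
remaining Ticket differences; none change what is asked:
  field avatar in record Ticket: type bytes changed to float32 -> affects the rule determinations only; this particular Ticket value decodes identically
  renamed field price to score in record Ticket (alias price declared on the renamed field) -> inert under this dialect — no rule fires on Ticket and the result does not move


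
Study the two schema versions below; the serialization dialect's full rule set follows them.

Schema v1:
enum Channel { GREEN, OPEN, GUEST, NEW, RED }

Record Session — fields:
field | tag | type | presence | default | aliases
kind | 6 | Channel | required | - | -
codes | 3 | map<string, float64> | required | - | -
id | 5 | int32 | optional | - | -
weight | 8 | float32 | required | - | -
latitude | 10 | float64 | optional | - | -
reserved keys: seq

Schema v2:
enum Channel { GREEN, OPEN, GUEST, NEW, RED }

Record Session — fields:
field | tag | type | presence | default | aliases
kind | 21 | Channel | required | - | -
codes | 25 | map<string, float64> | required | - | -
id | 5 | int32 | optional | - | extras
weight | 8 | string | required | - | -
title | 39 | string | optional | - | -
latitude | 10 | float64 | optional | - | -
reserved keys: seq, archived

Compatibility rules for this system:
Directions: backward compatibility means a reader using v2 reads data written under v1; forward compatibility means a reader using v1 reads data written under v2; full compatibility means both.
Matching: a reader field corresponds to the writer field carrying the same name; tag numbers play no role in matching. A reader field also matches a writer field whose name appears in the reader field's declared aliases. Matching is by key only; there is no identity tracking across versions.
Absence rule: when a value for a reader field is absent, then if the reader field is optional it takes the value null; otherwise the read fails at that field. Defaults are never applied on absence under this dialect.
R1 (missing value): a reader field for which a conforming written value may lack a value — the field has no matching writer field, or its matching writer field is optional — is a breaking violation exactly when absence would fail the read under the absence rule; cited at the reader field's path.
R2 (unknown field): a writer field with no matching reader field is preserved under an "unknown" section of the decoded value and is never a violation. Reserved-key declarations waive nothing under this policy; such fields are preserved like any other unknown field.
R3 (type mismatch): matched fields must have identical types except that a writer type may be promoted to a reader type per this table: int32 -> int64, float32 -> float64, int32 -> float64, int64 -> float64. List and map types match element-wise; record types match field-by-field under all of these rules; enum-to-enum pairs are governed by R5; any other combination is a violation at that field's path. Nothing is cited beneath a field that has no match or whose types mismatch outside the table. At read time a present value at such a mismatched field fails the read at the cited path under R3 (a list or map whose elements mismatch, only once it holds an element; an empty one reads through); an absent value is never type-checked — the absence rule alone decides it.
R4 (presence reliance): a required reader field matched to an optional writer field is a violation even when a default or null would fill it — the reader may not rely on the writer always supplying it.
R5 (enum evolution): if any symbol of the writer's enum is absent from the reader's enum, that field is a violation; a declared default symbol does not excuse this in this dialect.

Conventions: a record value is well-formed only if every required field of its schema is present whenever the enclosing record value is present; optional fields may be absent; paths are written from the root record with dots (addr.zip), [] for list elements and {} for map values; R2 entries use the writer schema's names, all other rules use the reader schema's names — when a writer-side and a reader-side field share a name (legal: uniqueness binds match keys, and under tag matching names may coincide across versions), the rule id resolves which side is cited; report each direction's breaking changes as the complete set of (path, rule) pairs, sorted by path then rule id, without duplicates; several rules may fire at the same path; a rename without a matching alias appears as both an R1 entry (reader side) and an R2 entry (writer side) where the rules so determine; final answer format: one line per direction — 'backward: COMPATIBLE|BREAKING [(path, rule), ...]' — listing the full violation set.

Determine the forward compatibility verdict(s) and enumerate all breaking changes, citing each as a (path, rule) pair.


each type pair in Session: writer, then reader
forward pass over Session, reader schema v1, writer schema v2:
  kind <- kind (Channel -> Channel, writer required)
  codes <- codes (map<string, float64> -> map<string, float64>, writer required)
  id <- id (int32 -> int32, writer optional)
  weight <- weight (string -> float32, writer required)
  latitude <- latitude (float64 -> float64, writer optional)
  leftover writer field: title
  breaking: (weight, R3)
  => 1 violation(s): forward is BREAKING for Session
ruling out the remaining Session differences:
  added field title to record Session: optional string, tag 39 (in v2 it sits immediately before latitude) -> fires no rule on Session, leaving the asked answer as it is
  field kind in record Session: tag 6 changed to 21 -> fires no rule on Session, leaving the asked answer as it is
  field codes in record Session: tag 3 changed to 25 -> fires no rule on Session, leaving the asked answer as it is

forward: BREAKING [(weight, R3)]


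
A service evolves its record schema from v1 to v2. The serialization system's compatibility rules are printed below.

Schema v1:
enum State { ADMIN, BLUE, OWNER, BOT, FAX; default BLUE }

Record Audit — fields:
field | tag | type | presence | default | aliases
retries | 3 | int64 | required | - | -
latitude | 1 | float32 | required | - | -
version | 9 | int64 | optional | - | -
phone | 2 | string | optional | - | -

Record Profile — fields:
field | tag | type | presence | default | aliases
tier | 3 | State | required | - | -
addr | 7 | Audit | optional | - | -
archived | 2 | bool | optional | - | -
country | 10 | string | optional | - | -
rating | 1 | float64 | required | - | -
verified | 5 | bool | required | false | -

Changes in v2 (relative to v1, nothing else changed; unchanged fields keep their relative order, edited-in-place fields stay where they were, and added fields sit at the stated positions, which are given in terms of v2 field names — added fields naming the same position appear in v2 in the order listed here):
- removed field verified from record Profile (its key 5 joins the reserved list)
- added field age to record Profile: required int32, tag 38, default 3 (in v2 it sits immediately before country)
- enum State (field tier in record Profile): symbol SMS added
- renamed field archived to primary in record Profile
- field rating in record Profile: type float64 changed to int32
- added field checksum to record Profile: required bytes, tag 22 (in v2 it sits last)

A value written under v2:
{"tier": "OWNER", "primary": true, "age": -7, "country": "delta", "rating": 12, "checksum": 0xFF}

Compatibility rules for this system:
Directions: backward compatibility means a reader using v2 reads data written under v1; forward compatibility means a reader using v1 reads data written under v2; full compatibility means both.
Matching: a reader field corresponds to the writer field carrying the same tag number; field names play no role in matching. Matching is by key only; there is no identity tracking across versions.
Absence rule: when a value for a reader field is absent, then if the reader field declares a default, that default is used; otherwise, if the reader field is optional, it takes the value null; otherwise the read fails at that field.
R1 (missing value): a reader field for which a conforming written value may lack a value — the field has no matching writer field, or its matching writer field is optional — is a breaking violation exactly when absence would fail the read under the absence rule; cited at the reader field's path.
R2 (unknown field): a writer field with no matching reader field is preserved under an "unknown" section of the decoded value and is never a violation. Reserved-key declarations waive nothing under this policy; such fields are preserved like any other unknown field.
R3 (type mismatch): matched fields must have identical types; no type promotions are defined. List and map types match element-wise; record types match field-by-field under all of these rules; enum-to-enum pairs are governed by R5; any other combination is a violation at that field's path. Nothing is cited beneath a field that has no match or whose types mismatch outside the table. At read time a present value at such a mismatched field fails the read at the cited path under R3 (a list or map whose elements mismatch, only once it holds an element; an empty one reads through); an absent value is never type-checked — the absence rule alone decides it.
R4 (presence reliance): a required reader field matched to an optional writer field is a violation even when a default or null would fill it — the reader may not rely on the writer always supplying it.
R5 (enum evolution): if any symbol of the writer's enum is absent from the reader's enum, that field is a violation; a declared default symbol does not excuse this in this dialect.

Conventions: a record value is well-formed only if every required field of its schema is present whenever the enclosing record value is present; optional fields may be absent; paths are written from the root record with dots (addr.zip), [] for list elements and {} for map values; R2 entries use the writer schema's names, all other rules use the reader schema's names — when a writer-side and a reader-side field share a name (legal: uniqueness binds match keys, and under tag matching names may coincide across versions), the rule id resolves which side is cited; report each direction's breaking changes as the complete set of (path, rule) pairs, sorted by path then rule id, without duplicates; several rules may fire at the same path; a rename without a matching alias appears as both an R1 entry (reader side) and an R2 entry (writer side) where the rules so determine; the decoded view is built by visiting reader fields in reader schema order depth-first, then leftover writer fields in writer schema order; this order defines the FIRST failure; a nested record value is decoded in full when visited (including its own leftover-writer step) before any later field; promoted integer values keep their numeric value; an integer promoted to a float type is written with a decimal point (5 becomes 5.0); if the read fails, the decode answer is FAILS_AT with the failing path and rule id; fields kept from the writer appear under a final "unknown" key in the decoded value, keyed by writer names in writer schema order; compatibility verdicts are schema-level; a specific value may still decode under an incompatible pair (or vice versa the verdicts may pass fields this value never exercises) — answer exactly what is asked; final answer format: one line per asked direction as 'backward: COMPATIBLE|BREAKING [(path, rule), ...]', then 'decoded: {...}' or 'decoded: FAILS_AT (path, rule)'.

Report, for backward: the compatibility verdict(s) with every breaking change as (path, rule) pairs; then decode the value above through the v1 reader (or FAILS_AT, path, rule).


arrows below run writer -> reader for Profile
backward on Profile — v2 reading data written by v1:
  tier: State -> State, writer required; from tier
  addr: Audit -> Audit, writer optional; from addr
  primary: bool -> bool, writer optional; from archived
  no writer field matches reader age
  country: string -> string, writer optional; from country
  rating: float64 -> int32, writer required; from rating
  no writer field matches reader checksum
  writer field verified has no reader counterpart
  addr.retries: int64 -> int64, writer required; from addr.retries
  addr.latitude: float32 -> float32, writer required; from addr.latitude
  addr.version: int64 -> int64, writer optional; from addr.version
  addr.phone: string -> string, writer optional; from addr.phone
  breaking: (checksum, R1)
  breaking: (rating, R3)
  => backward verdict for Profile: BREAKING, 2 violation(s)
decode walk for Profile under reader schema v1:
  tier := "OWNER"
  addr := null (absent, optional -> null)
  archived := true (from writer primary)
  country := "delta"
  read fails at rating under R3
  => FAILS_AT (rating, R3)
diffs on Profile not affecting the asked answer:
  removed field verified from record Profile (its key 5 joins the reserved list) -> triggers nothing under Profile's printed rules — same verdict
  enum State (field tier in record Profile): symbol SMS added -> its effect on Profile is confined to the forward direction, not asked
  renamed field archived to primary in record Profile -> triggers nothing under Profile's printed rules — same verdict
  added field age to record Profile: required int32, tag 38, default 3 (in v2 it sits immediately before country) -> triggers nothing under Profile's printed rules — same verdict

backward: BREAKING [(checksum, R1), (rating, R3)]; decoded: FAILS_AT (rating, R3)
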